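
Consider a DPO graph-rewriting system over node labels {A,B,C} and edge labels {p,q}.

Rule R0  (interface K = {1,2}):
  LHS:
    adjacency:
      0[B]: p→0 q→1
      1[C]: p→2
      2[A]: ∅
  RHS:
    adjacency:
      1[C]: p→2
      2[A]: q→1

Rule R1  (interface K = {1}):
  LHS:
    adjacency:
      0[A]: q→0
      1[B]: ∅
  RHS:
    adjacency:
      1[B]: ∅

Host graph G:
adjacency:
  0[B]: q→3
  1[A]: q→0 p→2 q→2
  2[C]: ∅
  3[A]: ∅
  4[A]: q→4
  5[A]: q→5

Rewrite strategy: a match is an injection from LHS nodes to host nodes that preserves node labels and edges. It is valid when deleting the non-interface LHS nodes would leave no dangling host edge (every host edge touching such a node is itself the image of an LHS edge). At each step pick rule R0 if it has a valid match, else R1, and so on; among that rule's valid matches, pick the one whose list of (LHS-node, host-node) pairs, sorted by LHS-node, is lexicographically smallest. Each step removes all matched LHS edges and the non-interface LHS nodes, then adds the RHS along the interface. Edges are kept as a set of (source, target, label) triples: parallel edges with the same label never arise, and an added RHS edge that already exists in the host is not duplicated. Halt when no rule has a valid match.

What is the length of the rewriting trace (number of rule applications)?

Answer: 2

Rewrite trace:
start.  V:6 E:6  edges: 0-q->3 1-q->0 1-p->2 1-q->2 4-q->4 5-q->5
1. fire R1 via {0↦4, 1↦0}  →  V:5 E:5  edges: 0-q->3 1-q->0 1-p->2 1-q->2 5-q->5
2. fire R1 via {0↦5, 1↦0}  →  V:4 E:4  edges: 0-q->3 1-q->0 1-p->2 1-q->2
normal form: no rule applies after step 2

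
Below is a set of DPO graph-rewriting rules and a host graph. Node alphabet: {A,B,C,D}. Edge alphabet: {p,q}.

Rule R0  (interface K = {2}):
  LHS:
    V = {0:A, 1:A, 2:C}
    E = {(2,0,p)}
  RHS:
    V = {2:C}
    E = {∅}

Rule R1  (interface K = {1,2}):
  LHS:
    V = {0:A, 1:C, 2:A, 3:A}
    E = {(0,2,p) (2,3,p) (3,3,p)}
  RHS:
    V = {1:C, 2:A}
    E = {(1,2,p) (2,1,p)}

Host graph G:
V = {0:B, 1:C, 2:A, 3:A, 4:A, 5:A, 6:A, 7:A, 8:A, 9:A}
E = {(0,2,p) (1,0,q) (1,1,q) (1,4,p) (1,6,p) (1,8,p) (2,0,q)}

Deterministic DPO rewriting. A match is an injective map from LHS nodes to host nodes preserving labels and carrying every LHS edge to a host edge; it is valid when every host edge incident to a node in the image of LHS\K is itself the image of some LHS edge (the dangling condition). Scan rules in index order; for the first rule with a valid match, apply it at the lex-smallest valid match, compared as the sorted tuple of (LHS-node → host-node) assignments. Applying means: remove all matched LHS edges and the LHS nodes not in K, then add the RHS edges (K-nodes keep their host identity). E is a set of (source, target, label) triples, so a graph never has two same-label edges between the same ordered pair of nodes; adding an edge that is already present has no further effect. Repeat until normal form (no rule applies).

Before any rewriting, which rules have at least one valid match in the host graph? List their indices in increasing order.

Answer: [R0]

Steps:
R0: 12 valid matches — {0↦4, 1↦3, 2↦1}, {0↦4, 1↦5, 2↦1}, {0↦4, 1↦7, 2↦1} (+9 more)
R1: no valid match — LHS pattern not found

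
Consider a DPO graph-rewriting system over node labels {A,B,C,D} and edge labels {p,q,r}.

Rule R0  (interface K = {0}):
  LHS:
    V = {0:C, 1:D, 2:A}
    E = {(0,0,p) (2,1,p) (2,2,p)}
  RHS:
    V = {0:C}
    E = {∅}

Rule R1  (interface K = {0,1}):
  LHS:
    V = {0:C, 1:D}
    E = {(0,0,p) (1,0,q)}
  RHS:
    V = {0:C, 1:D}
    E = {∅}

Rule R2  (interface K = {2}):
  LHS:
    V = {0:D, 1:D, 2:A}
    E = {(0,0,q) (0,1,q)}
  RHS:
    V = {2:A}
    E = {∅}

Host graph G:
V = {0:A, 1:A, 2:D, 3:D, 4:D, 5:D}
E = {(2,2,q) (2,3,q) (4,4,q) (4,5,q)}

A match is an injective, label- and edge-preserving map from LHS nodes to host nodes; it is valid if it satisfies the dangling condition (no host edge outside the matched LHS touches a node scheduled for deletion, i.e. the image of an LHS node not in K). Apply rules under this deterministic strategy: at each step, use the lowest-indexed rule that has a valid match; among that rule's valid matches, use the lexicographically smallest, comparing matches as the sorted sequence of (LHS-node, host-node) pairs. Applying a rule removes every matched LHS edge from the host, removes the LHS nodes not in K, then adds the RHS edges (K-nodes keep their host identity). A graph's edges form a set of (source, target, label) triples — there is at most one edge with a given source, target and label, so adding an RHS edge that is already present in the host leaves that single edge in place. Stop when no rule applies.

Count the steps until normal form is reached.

Answer: 2

Steps:
[0] host  ⇒  6 nodes, 4 edges  {2-q->2 2-q->3 4-q->4 4-q->5}
[1] R2 @ {0↦2, 1↦3, 2↦0}  ⇒  4 nodes, 2 edges  {4-q->4 4-q->5}
[2] R2 @ {0↦4, 1↦5, 2↦0}  ⇒  2 nodes, 0 edges  {∅}
halt: no rule applies after step 2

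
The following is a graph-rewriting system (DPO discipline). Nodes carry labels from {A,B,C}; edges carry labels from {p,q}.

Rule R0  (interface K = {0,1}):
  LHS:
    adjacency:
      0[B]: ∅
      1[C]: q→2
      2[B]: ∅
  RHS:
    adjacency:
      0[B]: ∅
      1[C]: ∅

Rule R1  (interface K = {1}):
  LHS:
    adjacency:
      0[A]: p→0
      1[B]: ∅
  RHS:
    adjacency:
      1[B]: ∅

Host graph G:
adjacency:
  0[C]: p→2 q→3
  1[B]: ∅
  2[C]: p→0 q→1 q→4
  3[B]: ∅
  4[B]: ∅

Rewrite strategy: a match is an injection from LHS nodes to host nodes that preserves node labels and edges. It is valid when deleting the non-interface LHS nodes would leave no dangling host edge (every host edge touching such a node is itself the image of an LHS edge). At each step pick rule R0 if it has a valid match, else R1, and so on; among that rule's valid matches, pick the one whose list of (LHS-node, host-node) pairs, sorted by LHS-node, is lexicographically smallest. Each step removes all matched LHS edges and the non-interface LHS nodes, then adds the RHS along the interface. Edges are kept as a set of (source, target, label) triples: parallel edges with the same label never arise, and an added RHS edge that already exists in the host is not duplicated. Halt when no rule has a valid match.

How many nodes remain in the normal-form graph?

Answer: 3

Steps:
initial: |V|=5 |E|=5  E = 0-p->2 0-q->3 2-p->0 2-q->1 2-q->4
step 1: apply R0 at {0↦1, 1↦0, 2↦3}  → |V|=4 |E|=4  E = 0-p->2 2-p->0 2-q->1 2-q->4
step 2: apply R0 at {0↦1, 1↦2, 2↦4}  → |V|=3 |E|=3  E = 0-p->2 2-p->0 2-q->1
halt: no rule applies after step 2
NF nodes: {0:C, 1:B, 2:C}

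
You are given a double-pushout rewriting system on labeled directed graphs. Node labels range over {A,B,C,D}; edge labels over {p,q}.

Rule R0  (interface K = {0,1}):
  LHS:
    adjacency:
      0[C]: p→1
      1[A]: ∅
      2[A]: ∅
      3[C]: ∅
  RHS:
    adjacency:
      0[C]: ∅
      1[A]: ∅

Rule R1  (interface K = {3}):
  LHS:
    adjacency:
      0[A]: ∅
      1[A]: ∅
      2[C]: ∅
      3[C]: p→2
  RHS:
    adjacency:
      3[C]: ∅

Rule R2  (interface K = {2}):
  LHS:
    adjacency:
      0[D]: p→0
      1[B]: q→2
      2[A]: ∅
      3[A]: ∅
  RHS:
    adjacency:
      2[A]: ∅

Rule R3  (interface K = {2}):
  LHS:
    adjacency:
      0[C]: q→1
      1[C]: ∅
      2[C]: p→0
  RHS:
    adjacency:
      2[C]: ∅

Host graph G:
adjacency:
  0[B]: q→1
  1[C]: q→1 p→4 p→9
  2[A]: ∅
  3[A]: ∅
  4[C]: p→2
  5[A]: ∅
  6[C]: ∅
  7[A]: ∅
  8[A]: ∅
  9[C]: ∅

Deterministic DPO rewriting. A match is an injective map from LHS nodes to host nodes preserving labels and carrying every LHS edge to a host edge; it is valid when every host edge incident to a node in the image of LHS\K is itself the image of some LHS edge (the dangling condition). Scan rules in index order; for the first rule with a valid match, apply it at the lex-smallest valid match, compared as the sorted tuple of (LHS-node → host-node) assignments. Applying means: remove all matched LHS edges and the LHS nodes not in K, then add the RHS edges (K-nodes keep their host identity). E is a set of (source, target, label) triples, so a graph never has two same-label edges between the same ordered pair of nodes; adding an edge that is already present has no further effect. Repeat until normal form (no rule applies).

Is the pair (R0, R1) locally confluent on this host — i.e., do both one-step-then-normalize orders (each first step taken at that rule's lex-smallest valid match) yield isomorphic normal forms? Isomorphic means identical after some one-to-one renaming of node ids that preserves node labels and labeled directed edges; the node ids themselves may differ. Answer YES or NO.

branch R0-first: apply at {0↦4, 1↦2, 2↦3, 3↦6} → |E|=4, then 2 more step(s) → NF |V|=2 |E|=2 V={0:B, 1:C} E=0-q->1 1-q->1
branch R1-first: apply at {0↦3, 1↦5, 2↦9, 3↦1} → |E|=4, then 2 more step(s) → NF |V|=2 |E|=2 V={0:B, 1:C} E=0-q->1 1-q->1
graphs isomorphic (equal up to label-preserving node renaming)

Answer: YES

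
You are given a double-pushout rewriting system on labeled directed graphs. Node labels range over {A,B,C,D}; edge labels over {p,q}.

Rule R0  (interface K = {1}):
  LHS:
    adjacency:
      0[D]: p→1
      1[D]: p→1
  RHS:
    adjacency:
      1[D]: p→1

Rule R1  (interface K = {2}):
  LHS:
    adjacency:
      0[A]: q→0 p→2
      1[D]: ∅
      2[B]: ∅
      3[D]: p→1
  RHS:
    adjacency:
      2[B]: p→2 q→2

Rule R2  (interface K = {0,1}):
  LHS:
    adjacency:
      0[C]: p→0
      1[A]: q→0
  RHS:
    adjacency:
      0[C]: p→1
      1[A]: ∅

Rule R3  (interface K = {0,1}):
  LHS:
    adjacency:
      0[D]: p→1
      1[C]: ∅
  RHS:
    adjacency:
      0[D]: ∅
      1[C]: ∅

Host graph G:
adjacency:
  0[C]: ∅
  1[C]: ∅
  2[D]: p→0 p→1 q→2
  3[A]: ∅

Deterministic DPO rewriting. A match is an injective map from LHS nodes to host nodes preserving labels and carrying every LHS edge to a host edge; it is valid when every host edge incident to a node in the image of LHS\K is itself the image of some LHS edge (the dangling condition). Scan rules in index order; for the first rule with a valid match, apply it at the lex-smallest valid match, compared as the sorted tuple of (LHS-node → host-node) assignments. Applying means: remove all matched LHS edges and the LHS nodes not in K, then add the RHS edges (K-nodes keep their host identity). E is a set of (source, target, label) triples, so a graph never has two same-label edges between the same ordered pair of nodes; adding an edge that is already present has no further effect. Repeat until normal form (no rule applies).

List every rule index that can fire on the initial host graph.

R0: no valid match — LHS pattern not found
R1: no valid match — LHS pattern not found
R2: no valid match — LHS pattern not found
R3: 2 valid matches — {0↦2, 1↦0}, {0↦2, 1↦1}

Answer: [R3]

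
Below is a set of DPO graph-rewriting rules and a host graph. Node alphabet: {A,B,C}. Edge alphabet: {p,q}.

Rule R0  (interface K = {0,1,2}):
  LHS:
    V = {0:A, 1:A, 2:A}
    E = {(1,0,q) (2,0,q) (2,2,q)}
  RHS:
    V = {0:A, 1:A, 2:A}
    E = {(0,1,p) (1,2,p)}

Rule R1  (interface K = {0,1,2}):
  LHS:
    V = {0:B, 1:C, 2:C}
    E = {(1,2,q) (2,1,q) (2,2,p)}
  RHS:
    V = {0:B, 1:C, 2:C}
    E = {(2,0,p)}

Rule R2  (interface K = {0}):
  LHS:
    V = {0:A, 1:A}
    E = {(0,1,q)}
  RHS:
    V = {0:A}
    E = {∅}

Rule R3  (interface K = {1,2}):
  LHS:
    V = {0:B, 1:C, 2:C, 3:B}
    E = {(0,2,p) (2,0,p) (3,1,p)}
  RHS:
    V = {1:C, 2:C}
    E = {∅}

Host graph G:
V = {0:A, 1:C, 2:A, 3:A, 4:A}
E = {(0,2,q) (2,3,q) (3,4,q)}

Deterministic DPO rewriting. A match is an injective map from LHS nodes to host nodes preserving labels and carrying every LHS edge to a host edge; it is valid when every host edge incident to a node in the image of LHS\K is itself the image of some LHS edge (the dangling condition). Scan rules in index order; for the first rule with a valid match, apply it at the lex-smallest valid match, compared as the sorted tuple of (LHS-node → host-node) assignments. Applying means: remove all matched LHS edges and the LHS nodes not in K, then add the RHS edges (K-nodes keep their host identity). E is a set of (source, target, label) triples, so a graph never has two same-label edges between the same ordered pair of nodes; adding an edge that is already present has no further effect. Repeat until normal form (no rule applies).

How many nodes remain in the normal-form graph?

Answer: 2

Derivation:
[0] host  ⇒  5 nodes, 3 edges  {0-q->2 2-q->3 3-q->4}
[1] R2 @ {0↦3, 1↦4}  ⇒  4 nodes, 2 edges  {0-q->2 2-q->3}
[2] R2 @ {0↦2, 1↦3}  ⇒  3 nodes, 1 edges  {0-q->2}
[3] R2 @ {0↦0, 1↦2}  ⇒  2 nodes, 0 edges  {∅}
normal form: no rule applies after step 3
NF nodes: {0:A, 1:C}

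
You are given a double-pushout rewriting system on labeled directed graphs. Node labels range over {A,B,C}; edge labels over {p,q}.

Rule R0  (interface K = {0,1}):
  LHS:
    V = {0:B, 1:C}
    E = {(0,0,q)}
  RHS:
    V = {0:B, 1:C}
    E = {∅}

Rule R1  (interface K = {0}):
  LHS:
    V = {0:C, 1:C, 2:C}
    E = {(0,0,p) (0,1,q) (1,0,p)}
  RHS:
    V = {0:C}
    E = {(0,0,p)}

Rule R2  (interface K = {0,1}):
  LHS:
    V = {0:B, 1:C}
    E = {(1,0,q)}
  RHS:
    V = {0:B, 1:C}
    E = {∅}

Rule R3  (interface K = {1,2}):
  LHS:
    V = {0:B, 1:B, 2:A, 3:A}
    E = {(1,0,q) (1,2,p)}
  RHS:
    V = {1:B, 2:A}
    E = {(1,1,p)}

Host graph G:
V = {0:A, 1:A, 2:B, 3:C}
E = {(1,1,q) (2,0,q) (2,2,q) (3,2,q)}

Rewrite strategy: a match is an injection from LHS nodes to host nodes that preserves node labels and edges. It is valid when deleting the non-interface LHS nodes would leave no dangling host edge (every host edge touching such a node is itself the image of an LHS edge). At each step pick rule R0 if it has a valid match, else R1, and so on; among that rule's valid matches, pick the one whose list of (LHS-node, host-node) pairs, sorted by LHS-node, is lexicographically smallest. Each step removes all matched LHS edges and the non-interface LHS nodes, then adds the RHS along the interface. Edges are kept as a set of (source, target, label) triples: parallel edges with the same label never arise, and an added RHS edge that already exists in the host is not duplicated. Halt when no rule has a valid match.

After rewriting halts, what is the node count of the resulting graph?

initial: |V|=4 |E|=4  E = 1-q->1 2-q->0 2-q->2 3-q->2
step 1: apply R0 at {0↦2, 1↦3}  → |V|=4 |E|=3  E = 1-q->1 2-q->0 3-q->2
step 2: apply R2 at {0↦2, 1↦3}  → |V|=4 |E|=2  E = 1-q->1 2-q->0
normal form: no rule applies after step 2
NF nodes: {0:A, 1:A, 2:B, 3:C}

Answer: 4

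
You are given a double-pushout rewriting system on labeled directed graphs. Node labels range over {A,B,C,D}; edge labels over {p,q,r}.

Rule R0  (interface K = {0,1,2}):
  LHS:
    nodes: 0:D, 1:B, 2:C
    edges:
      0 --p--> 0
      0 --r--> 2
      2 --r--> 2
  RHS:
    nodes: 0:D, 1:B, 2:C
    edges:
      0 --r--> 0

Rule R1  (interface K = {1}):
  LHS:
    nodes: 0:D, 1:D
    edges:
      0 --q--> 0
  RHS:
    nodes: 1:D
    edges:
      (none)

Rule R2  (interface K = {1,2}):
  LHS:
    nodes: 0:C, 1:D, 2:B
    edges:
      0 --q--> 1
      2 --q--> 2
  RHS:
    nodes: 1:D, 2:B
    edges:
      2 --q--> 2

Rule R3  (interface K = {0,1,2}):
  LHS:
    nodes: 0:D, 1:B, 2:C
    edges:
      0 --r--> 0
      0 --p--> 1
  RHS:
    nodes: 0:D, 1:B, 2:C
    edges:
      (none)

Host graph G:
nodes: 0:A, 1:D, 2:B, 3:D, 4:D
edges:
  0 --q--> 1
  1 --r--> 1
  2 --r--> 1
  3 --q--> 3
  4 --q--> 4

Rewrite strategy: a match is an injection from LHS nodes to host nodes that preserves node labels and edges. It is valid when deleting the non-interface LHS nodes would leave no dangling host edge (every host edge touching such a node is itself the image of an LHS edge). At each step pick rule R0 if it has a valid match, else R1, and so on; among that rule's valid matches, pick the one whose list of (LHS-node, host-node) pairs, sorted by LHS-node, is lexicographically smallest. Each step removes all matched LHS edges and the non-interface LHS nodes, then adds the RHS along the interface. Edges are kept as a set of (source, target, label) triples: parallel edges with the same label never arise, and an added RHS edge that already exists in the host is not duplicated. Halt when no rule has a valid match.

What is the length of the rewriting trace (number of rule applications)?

Answer: 2

Rewrite trace:
initial: |V|=5 |E|=5  E = 0-q->1 1-r->1 2-r->1 3-q->3 4-q->4
step 1: apply R1 at {0↦3, 1↦1}  → |V|=4 |E|=4  E = 0-q->1 1-r->1 2-r->1 4-q->4
step 2: apply R1 at {0↦4, 1↦1}  → |V|=3 |E|=3  E = 0-q->1 1-r->1 2-r->1
final graph: no rule applies after step 2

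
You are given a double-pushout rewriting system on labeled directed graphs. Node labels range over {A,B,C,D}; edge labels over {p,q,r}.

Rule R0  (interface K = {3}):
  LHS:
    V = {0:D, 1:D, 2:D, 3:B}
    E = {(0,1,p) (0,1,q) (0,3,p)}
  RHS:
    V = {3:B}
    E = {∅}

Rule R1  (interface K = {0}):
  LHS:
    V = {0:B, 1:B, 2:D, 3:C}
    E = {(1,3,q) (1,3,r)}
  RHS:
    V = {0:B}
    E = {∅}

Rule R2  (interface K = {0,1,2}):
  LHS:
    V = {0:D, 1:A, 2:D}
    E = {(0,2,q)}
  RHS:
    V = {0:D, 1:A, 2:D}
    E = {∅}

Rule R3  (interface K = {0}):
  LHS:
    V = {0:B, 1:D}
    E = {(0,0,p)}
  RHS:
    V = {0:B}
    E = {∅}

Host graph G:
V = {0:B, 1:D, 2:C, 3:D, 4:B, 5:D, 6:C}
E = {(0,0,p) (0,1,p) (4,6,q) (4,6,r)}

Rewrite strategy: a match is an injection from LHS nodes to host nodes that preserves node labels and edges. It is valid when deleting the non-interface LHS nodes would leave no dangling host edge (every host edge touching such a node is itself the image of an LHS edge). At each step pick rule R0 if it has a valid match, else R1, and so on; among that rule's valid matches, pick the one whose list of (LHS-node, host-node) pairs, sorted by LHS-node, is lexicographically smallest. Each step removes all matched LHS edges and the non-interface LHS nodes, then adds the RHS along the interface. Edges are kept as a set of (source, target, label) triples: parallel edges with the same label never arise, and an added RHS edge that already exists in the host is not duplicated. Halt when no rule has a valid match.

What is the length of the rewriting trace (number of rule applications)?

initial: |V|=7 |E|=4  E = 0-p->0 0-p->1 4-q->6 4-r->6
step 1: apply R1 at {0↦0, 1↦4, 2↦3, 3↦6}  → |V|=4 |E|=2  E = 0-p->0 0-p->1
step 2: apply R3 at {0↦0, 1↦5}  → |V|=3 |E|=1  E = 0-p->1
halt: no rule applies after step 2

Answer: 2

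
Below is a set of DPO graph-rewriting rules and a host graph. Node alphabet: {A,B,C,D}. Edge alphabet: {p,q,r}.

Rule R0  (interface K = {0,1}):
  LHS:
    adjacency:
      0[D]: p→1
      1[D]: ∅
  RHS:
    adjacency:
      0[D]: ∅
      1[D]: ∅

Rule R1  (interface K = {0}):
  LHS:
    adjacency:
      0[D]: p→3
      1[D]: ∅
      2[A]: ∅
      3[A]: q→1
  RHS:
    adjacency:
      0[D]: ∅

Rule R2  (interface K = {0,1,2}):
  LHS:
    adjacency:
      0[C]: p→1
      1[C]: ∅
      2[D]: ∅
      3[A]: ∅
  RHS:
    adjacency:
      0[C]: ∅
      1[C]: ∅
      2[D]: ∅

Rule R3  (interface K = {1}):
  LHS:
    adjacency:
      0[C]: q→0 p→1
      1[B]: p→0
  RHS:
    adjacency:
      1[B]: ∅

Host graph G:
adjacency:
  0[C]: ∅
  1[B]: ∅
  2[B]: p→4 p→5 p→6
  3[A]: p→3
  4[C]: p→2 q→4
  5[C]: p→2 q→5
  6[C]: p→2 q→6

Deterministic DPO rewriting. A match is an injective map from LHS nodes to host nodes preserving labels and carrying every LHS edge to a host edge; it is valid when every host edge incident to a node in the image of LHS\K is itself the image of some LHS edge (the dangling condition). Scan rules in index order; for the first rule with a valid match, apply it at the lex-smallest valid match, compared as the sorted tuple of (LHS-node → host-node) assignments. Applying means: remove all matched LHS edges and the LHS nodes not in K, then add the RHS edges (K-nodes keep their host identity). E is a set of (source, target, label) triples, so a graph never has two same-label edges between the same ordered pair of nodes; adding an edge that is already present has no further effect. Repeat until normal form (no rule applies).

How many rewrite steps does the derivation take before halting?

initial: |V|=7 |E|=10  E = 2-p->4 2-p->5 2-p->6 3-p->3 4-p->2 4-q->4 5-p->2 5-q->5 6-p->2 6-q->6
step 1: apply R3 at {0↦4, 1↦2}  → |V|=6 |E|=7  E = 2-p->5 2-p->6 3-p->3 5-p->2 5-q->5 6-p->2 6-q->6
step 2: apply R3 at {0↦5, 1↦2}  → |V|=5 |E|=4  E = 2-p->6 3-p->3 6-p->2 6-q->6
step 3: apply R3 at {0↦6, 1↦2}  → |V|=4 |E|=1  E = 3-p->3
final graph: no rule applies after step 3

Answer: 3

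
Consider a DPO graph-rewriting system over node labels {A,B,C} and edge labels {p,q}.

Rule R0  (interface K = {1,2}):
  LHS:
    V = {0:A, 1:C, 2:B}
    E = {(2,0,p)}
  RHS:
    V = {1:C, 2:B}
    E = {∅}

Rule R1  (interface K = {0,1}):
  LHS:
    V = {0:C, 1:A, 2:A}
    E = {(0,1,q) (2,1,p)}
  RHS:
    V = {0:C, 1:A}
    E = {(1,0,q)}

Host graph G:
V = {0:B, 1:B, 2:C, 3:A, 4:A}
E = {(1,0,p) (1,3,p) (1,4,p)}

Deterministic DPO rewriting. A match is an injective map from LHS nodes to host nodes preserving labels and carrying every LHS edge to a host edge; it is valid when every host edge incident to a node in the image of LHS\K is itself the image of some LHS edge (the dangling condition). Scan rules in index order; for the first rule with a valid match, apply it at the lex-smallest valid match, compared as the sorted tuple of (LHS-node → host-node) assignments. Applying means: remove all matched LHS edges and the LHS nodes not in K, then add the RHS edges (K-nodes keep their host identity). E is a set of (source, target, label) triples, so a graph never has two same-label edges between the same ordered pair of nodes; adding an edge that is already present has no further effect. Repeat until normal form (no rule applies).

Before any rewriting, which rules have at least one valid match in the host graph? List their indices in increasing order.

Answer: [R0]

Steps:
R0: 2 valid matches — {0↦3, 1↦2, 2↦1}, {0↦4, 1↦2, 2↦1}
R1: no valid match — LHS pattern not found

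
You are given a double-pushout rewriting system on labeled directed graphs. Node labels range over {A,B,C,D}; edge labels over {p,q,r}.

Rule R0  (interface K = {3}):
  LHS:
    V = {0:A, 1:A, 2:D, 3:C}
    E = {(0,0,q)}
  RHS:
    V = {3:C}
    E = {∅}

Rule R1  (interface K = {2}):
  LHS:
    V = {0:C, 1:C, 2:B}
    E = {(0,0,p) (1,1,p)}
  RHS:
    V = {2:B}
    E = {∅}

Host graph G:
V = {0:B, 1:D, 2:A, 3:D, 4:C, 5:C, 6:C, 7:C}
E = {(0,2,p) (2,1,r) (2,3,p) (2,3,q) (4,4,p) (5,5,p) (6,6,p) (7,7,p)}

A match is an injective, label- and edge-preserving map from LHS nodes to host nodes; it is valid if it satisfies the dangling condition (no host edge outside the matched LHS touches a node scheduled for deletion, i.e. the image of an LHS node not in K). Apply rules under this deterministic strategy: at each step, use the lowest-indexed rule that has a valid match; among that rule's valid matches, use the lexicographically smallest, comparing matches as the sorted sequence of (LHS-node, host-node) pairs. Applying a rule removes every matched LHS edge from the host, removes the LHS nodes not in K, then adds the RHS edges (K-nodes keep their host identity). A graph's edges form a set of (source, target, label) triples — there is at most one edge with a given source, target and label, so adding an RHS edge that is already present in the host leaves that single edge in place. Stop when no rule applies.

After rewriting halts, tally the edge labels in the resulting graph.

Answer: p:2 q:1 r:1

Steps:
initial: |V|=8 |E|=8  E = 0-p->2 2-r->1 2-p->3 2-q->3 4-p->4 5-p->5 6-p->6 7-p->7
step 1: apply R1 at {0↦4, 1↦5, 2↦0}  → |V|=6 |E|=6  E = 0-p->2 2-r->1 2-p->3 2-q->3 6-p->6 7-p->7
step 2: apply R1 at {0↦6, 1↦7, 2↦0}  → |V|=4 |E|=4  E = 0-p->2 2-r->1 2-p->3 2-q->3
halt: no rule applies after step 2
NF edges: [(0, 2, 'p'), (2, 1, 'r'), (2, 3, 'p'), (2, 3, 'q')]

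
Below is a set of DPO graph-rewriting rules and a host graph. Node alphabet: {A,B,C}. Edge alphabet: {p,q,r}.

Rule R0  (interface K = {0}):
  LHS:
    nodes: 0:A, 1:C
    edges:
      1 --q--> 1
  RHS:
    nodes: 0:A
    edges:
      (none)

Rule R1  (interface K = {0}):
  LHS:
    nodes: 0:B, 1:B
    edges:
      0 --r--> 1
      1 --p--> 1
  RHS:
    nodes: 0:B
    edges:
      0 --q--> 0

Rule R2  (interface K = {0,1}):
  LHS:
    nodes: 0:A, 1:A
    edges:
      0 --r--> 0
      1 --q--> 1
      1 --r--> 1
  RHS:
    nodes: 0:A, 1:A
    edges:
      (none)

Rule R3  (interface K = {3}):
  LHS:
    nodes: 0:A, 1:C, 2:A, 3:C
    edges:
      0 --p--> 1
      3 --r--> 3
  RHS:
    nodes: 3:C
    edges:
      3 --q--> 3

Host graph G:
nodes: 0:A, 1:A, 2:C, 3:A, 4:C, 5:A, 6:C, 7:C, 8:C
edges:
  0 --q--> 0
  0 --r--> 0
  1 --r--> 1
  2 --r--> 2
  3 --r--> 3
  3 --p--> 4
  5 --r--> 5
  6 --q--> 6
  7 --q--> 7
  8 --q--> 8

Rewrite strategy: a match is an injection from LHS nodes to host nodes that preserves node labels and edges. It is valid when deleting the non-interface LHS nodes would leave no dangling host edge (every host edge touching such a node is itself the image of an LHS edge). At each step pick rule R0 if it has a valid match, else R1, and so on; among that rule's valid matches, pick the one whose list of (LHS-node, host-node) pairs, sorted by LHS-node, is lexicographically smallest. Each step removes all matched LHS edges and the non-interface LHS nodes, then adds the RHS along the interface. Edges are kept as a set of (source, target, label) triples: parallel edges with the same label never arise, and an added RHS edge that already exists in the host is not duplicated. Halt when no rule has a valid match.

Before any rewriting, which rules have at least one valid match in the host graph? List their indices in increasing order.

R0: 12 valid matches — {0↦0, 1↦6}, {0↦0, 1↦7}, {0↦0, 1↦8} (+9 more)
R1: no valid match — LHS pattern not found
R2: 3 valid matches — {0↦1, 1↦0}, {0↦3, 1↦0}, {0↦5, 1↦0}
R3: no valid match — 3 raw matches, all fail dangling condition

Answer: [R0,R2]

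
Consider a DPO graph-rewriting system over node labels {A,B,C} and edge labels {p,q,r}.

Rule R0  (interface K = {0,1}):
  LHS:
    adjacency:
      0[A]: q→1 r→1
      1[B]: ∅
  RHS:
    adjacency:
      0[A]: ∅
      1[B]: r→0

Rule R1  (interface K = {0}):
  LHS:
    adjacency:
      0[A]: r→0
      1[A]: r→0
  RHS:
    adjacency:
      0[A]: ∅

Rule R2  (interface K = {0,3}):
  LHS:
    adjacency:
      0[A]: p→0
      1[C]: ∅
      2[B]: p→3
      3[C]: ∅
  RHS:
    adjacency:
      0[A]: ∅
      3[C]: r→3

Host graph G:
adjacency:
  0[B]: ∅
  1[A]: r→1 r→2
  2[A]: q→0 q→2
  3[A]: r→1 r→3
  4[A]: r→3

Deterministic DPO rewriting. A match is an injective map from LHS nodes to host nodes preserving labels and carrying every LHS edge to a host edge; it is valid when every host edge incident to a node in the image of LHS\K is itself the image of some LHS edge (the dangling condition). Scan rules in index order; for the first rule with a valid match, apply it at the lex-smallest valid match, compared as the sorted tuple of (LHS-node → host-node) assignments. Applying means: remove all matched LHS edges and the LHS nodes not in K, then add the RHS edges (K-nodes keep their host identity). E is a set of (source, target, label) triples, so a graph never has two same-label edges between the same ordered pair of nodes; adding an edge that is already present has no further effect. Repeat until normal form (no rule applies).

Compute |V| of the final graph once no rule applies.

initial: |V|=5 |E|=7  E = 1-r->1 1-r->2 2-q->0 2-q->2 3-r->1 3-r->3 4-r->3
step 1: apply R1 at {0↦3, 1↦4}  → |V|=4 |E|=5  E = 1-r->1 1-r->2 2-q->0 2-q->2 3-r->1
step 2: apply R1 at {0↦1, 1↦3}  → |V|=3 |E|=3  E = 1-r->2 2-q->0 2-q->2
final graph: no rule applies after step 2
NF nodes: {0:B, 1:A, 2:A}

Answer: 3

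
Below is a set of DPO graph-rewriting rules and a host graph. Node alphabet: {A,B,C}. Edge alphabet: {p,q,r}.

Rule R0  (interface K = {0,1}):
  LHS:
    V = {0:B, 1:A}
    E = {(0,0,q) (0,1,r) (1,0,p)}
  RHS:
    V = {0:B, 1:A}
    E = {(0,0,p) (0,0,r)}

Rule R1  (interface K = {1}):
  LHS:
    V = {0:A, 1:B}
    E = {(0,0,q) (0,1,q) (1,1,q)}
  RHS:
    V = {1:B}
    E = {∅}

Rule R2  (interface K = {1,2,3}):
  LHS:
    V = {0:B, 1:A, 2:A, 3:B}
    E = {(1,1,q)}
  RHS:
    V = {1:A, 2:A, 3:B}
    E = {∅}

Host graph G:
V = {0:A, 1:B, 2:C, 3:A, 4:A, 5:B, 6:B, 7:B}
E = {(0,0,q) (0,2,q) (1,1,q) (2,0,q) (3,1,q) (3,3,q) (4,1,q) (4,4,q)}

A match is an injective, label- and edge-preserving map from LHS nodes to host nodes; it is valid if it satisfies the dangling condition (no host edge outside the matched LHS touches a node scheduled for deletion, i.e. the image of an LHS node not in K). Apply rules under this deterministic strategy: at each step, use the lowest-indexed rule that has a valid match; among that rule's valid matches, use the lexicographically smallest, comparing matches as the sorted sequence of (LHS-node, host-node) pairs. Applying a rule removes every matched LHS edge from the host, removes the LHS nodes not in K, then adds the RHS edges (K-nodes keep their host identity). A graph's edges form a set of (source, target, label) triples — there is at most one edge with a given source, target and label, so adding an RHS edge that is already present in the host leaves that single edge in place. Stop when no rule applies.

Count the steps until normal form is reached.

initial: |V|=8 |E|=8  E = 0-q->0 0-q->2 1-q->1 2-q->0 3-q->1 3-q->3 4-q->1 4-q->4
step 1: apply R1 at {0↦3, 1↦1}  → |V|=7 |E|=5  E = 0-q->0 0-q->2 2-q->0 4-q->1 4-q->4
step 2: apply R2 at {0↦5, 1↦0, 2↦4, 3↦1}  → |V|=6 |E|=4  E = 0-q->2 2-q->0 4-q->1 4-q->4
step 3: apply R2 at {0↦6, 1↦4, 2↦0, 3↦1}  → |V|=5 |E|=3  E = 0-q->2 2-q->0 4-q->1
normal form: no rule applies after step 3

Answer: 3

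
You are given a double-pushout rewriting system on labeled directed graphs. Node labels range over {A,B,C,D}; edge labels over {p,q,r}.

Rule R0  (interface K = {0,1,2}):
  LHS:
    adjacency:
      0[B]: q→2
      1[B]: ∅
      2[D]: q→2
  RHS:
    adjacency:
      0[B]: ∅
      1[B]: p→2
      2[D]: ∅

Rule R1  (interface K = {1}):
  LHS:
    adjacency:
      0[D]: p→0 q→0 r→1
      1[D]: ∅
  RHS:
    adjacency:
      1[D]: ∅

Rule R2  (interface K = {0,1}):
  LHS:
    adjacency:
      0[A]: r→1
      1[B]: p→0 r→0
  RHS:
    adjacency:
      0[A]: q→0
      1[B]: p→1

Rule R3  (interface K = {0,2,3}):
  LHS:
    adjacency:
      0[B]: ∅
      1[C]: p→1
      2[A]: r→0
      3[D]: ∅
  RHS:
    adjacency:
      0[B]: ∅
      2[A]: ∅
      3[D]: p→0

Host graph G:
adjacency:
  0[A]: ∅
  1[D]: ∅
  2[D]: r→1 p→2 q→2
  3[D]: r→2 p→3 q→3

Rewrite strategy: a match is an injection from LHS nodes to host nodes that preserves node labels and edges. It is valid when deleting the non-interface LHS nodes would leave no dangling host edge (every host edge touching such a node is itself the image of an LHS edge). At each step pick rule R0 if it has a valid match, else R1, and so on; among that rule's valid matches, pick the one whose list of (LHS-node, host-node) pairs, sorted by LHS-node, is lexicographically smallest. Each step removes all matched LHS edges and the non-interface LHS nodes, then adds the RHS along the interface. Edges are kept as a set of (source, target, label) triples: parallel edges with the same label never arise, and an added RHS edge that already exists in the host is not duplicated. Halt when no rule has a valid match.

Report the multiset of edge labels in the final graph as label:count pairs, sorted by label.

Answer: (no edges)

Derivation:
start.  V:4 E:6  edges: 2-r->1 2-p->2 2-q->2 3-r->2 3-p->3 3-q->3
1. fire R1 via {0↦3, 1↦2}  →  V:3 E:3  edges: 2-r->1 2-p->2 2-q->2
2. fire R1 via {0↦2, 1↦1}  →  V:2 E:0  edges: ∅
final graph: no rule applies after step 2
NF edges: []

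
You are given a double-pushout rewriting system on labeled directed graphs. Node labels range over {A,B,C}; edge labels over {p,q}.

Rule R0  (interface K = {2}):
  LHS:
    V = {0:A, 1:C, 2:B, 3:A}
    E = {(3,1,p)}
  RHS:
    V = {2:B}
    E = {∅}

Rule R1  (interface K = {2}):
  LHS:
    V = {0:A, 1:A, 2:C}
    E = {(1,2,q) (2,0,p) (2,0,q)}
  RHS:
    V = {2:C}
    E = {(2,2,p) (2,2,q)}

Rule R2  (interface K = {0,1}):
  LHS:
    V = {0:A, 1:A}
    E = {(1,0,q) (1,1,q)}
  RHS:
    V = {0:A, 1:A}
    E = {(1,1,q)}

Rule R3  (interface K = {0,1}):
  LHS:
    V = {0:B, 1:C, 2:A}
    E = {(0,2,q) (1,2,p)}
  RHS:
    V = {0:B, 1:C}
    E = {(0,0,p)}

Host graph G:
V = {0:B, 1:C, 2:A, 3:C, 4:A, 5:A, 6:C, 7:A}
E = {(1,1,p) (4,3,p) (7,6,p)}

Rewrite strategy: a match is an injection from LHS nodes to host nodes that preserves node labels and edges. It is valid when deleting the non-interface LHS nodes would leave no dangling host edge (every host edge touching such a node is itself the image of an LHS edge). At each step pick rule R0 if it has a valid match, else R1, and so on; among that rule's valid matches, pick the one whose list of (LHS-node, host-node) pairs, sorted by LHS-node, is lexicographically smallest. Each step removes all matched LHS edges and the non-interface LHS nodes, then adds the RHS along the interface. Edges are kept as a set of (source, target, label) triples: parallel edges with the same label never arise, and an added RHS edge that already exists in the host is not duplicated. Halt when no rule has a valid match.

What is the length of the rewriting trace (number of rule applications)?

start.  V:8 E:3  edges: 1-p->1 4-p->3 7-p->6
1. fire R0 via {0↦2, 1↦3, 2↦0, 3↦4}  →  V:5 E:2  edges: 1-p->1 7-p->6
2. fire R0 via {0↦5, 1↦6, 2↦0, 3↦7}  →  V:2 E:1  edges: 1-p->1
final graph: no rule applies after step 2

Answer: 2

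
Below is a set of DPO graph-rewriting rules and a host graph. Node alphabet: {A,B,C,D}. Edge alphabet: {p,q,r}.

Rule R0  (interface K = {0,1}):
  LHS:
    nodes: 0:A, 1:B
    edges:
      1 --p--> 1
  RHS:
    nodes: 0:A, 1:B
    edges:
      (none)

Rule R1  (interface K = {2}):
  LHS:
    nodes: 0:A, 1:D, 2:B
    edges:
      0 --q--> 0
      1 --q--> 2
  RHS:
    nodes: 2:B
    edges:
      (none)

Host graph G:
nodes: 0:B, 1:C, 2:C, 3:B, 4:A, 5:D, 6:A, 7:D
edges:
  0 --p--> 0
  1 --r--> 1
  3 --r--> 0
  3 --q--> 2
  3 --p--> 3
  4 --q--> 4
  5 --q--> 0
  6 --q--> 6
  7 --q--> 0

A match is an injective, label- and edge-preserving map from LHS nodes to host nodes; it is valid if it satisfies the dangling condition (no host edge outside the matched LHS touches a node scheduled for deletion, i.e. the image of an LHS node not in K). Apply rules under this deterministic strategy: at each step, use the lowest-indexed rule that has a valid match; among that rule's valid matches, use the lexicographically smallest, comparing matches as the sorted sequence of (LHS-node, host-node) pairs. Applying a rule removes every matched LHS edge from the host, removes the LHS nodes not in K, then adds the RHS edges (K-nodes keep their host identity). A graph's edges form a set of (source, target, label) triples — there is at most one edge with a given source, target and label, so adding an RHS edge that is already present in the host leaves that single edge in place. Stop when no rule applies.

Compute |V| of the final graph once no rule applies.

Answer: 4

Derivation:
start.  V:8 E:9  edges: 0-p->0 1-r->1 3-r->0 3-q->2 3-p->3 4-q->4 5-q->0 6-q->6 7-q->0
1. fire R0 via {0↦4, 1↦0}  →  V:8 E:8  edges: 1-r->1 3-r->0 3-q->2 3-p->3 4-q->4 5-q->0 6-q->6 7-q->0
2. fire R0 via {0↦4, 1↦3}  →  V:8 E:7  edges: 1-r->1 3-r->0 3-q->2 4-q->4 5-q->0 6-q->6 7-q->0
3. fire R1 via {0↦4, 1↦5, 2↦0}  →  V:6 E:5  edges: 1-r->1 3-r->0 3-q->2 6-q->6 7-q->0
4. fire R1 via {0↦6, 1↦7, 2↦0}  →  V:4 E:3  edges: 1-r->1 3-r->0 3-q->2
normal form: no rule applies after step 4
NF nodes: {0:B, 1:C, 2:C, 3:B}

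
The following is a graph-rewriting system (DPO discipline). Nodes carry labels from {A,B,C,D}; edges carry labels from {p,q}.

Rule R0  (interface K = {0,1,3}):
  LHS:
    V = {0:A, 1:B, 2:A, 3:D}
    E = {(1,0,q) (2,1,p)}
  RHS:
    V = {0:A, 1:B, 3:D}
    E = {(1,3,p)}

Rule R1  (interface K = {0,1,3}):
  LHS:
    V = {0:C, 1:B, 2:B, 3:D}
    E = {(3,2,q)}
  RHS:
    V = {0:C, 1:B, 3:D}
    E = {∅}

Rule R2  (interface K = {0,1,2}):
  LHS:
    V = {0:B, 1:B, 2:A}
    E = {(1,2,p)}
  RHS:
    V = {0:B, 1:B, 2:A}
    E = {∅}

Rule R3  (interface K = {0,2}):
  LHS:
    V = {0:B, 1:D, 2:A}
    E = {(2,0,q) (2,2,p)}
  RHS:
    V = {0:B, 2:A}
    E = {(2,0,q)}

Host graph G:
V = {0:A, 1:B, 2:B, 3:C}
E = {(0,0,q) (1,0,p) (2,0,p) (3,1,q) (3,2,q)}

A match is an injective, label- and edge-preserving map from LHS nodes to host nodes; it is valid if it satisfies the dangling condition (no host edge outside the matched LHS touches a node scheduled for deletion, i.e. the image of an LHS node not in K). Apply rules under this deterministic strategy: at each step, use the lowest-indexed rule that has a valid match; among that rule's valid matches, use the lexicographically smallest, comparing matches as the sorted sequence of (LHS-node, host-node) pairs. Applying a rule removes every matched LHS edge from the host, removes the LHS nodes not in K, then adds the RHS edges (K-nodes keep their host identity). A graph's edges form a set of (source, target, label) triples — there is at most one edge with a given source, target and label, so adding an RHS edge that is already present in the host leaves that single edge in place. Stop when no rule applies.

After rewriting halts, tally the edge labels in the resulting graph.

Answer: q:3

Rewrite trace:
initial: |V|=4 |E|=5  E = 0-q->0 1-p->0 2-p->0 3-q->1 3-q->2
step 1: apply R2 at {0↦1, 1↦2, 2↦0}  → |V|=4 |E|=4  E = 0-q->0 1-p->0 3-q->1 3-q->2
step 2: apply R2 at {0↦2, 1↦1, 2↦0}  → |V|=4 |E|=3  E = 0-q->0 3-q->1 3-q->2
normal form: no rule applies after step 2
NF edges: [(0, 0, 'q'), (3, 1, 'q'), (3, 2, 'q')]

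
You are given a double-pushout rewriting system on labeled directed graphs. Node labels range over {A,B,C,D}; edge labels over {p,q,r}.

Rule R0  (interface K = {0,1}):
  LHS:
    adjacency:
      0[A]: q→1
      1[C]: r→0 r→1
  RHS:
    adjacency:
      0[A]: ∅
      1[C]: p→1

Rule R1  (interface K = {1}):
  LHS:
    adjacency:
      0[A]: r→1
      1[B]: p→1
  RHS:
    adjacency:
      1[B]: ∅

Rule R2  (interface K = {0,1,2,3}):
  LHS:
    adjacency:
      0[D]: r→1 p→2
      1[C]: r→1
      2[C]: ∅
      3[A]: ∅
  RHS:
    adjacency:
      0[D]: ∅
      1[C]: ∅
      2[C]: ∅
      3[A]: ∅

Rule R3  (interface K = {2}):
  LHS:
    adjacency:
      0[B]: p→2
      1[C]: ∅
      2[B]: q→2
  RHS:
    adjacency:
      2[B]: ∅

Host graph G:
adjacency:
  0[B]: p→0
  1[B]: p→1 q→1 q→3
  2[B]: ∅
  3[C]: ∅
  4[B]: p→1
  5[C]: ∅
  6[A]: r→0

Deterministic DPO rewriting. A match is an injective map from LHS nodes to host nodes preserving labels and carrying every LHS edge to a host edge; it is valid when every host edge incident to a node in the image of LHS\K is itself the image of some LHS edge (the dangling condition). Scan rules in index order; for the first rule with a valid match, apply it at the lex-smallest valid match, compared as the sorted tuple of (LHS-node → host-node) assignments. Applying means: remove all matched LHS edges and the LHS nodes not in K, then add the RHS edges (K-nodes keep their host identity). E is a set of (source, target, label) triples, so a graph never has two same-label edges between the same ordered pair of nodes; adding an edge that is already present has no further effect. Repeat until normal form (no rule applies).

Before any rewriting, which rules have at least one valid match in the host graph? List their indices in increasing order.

Answer: [R1,R3]

Steps:
R0: no valid match — LHS pattern not found
R1: 1 valid match — {0↦6, 1↦0}
R2: no valid match — LHS pattern not found
R3: 1 valid match — {0↦4, 1↦5, 2↦1}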